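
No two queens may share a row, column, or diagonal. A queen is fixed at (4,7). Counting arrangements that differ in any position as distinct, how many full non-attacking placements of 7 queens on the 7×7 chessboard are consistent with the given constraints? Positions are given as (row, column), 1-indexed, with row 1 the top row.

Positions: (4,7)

6

Branch on row 1: col 1 → 1; col 2 → 2; col 3 → 0; col 5 → 1; col 6 → 2.
Sum: 1 + 2 + 0 + 1 + 2 = 6.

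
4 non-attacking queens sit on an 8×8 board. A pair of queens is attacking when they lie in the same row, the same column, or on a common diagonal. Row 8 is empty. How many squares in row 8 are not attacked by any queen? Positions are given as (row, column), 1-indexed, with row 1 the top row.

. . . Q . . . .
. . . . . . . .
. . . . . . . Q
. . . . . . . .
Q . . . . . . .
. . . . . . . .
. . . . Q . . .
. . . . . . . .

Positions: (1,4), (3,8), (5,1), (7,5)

2

(1,4) attacks row 8 at column 4.
(3,8) attacks row 8 at column 8 and diagonals 3.
(5,1) attacks row 8 at column 1 and diagonals 4.
(7,5) attacks row 8 at column 5 and diagonals 4, 6.
Attacked columns: {1, 3, 4, 5, 6, 8}. Safe: {2, 7}.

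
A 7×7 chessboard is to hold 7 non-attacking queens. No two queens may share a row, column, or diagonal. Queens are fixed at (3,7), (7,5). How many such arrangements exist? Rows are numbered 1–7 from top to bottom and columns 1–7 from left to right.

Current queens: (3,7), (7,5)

Branch on row 1: col 1 → 1; col 2 → 0; col 3 → 0; col 4 → 0; col 6 → 0.
Sum: 1 + 0 + 0 + 0 + 0 = 1.

1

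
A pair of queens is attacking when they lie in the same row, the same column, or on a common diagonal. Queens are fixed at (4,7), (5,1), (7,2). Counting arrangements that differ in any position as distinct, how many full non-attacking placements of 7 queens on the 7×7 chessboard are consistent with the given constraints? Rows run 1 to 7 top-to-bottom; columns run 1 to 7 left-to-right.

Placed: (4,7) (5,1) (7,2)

1

Branch on row 1: col 3 → 0; col 6 → 1.
Sum: 0 + 1 = 1.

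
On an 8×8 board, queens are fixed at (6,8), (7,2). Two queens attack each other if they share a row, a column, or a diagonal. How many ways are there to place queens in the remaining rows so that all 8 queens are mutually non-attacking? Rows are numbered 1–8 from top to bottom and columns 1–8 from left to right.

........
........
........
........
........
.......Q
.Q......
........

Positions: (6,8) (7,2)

3

Branch on row 1: col 1 → 0; col 4 → 0; col 5 → 0; col 6 → 2; col 7 → 1.
Sum: 0 + 0 + 0 + 2 + 1 = 3.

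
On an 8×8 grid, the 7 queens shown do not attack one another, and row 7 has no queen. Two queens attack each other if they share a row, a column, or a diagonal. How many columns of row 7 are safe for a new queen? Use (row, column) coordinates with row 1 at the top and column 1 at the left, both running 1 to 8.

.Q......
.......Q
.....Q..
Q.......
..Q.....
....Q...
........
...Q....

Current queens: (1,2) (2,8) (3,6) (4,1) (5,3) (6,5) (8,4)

(1,2) attacks row 7 at column 2 and diagonals 8.
(2,8) attacks row 7 at column 8 and diagonals 3.
(3,6) attacks row 7 at column 6 and diagonals 2.
(4,1) attacks row 7 at column 1 and diagonals 4.
(5,3) attacks row 7 at column 3 and diagonals 1, 5.
(6,5) attacks row 7 at column 5 and diagonals 4, 6.
(8,4) attacks row 7 at column 4 and diagonals 3, 5.
Attacked columns: {1, 2, 3, 4, 5, 6, 8}. Safe: {7}.

1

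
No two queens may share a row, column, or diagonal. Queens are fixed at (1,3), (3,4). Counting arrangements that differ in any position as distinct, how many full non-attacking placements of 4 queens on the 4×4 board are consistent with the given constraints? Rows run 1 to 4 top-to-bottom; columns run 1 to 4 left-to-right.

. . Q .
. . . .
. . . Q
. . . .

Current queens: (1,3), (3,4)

Branch on row 2: col 1 → 1.
Sum: 1 = 1.

1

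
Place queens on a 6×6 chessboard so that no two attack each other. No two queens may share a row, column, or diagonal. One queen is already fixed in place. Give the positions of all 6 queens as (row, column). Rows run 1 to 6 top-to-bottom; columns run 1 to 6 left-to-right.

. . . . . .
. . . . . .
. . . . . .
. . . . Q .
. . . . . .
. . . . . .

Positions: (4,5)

(1,3) (2,6) (3,2) (4,5) (5,1) (6,4)

Row 1: attacked by (4,5)→{2,5}. Safe: 1, 3, 4, 6. Place at column 3.
Row 2: attacked by (1,3)→{2,3,4}; (4,5)→{3,5}. Safe: 1, 6. Place at column 6.
Row 3: attacked by (1,3)→{1,3,5}; (2,6)→{5,6}; (4,5)→{4,5,6}. Safe: 2. Place at column 2.
Row 5: attacked by (1,3)→{3}; (2,6)→{3,6}; (3,2)→{2,4}; (4,5)→{4,5,6}. Safe: 1. Place at column 1.
Row 6: attacked by (1,3)→{3}; (2,6)→{2,6}; (3,2)→{2,5}; (4,5)→{3,5}; (5,1)→{1,2}. Safe: 4. Place at column 4.
Columns [3, 6, 2, 5, 1, 4], r−c [-2, -4, 1, -1, 4, 2], r+c [4, 8, 5, 9, 6, 10] are all distinct, so no two queens attack.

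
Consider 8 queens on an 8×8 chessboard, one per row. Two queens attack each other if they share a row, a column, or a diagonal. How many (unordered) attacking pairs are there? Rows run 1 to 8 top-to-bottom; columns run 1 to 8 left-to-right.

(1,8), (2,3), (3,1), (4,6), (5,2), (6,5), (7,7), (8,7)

2

Same column: (7,7)–(8,7) (column 7).
Same diagonal: (6,5)–(8,7) (|6−8| = |5−7| = 2).
Total attacking pairs: 2.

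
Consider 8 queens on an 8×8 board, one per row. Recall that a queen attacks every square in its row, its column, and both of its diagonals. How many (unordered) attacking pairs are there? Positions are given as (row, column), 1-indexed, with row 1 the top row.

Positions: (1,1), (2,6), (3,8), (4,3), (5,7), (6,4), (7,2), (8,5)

0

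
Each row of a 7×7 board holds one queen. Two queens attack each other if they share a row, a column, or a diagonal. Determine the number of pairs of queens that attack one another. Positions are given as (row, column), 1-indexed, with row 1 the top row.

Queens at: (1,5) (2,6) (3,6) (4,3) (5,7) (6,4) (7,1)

3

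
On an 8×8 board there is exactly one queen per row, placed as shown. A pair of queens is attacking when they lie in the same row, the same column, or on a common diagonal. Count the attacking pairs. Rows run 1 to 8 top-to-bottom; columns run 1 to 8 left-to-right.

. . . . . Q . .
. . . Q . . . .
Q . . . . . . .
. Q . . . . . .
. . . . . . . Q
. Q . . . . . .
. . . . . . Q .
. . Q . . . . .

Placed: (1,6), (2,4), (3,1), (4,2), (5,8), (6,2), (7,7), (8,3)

Same column: (4,2)–(6,2) (column 2).
Same diagonal: (2,4)–(4,2) (|2−4| = |4−2| = 2); (3,1)–(4,2) (|3−4| = |1−2| = 1).
Total attacking pairs: 3.

3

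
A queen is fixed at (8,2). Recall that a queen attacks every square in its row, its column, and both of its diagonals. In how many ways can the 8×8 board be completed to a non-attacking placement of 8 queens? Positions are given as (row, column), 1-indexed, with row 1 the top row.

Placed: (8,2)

Branch on row 1: col 1 → 0; col 3 → 2; col 4 → 3; col 5 → 3; col 6 → 0; col 7 → 0; col 8 → 0.
Sum: 0 + 2 + 3 + 3 + 0 + 0 + 0 = 8.

8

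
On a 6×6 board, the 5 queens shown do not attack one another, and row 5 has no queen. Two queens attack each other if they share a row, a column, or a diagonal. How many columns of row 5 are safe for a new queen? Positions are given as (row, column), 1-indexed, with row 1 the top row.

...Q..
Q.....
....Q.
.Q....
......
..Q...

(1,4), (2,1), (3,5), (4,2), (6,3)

1

(1,4) attacks row 5 at column 4.
(2,1) attacks row 5 at column 1 and diagonals 4.
(3,5) attacks row 5 at column 5 and diagonals 3.
(4,2) attacks row 5 at column 2 and diagonals 1, 3.
(6,3) attacks row 5 at column 3 and diagonals 2, 4.
Attacked columns: {1, 2, 3, 4, 5}. Safe: {6}.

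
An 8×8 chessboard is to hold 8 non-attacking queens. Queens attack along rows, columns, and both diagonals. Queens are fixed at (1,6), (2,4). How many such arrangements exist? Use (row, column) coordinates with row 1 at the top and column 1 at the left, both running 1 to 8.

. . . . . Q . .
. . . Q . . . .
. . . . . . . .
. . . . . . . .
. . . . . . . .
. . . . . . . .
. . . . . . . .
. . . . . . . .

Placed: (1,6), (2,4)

4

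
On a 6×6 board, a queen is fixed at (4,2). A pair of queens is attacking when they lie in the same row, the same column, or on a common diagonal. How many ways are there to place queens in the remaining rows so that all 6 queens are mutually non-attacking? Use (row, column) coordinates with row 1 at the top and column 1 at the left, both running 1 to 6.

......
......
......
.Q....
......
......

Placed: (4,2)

Branch on row 1: col 1 → 0; col 3 → 0; col 4 → 1; col 6 → 0.
Sum: 0 + 0 + 1 + 0 = 1.

1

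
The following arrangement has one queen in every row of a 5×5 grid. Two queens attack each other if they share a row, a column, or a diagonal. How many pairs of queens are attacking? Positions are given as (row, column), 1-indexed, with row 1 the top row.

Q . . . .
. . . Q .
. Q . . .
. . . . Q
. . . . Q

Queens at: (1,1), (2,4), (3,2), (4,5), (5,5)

Same column: (4,5)–(5,5) (column 5).
Same diagonal: (1,1)–(5,5) (|1−5| = |1−5| = 4).
Total attacking pairs: 2.

2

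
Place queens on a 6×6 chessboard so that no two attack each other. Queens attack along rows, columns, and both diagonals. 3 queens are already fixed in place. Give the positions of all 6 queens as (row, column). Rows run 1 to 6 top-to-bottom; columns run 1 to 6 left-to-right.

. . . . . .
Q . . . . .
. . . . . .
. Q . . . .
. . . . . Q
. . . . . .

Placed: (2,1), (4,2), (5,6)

Row 1: attacked by (2,1)→{1,2}; (4,2)→{2,5}; (5,6)→{2,6}. Safe: 3, 4. Place at column 4.
Row 3: attacked by (1,4)→{2,4,6}; (2,1)→{1,2}; (4,2)→{1,2,3}; (5,6)→{4,6}. Safe: 5. Place at column 5.
Row 6: attacked by (1,4)→{4}; (2,1)→{1,5}; (3,5)→{2,5}; (4,2)→{2,4}; (5,6)→{5,6}. Safe: 3. Place at column 3.
Columns [4, 1, 5, 2, 6, 3], r−c [-3, 1, -2, 2, -1, 3], r+c [5, 3, 8, 6, 11, 9] are all distinct, so no two queens attack.

(1,4) (2,1) (3,5) (4,2) (5,6) (6,3)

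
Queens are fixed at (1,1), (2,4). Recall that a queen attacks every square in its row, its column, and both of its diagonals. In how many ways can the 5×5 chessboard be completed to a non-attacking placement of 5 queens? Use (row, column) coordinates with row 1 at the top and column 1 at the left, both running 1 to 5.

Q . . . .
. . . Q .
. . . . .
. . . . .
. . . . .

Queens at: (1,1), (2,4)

1

Branch on row 3: col 2 → 1.
Sum: 1 = 1.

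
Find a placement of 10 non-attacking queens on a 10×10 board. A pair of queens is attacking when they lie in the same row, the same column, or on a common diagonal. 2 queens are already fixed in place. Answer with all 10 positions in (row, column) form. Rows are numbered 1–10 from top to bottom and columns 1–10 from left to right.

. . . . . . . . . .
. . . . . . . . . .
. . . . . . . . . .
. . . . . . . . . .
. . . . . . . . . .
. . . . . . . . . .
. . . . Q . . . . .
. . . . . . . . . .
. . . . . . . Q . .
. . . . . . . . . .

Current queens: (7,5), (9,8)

(1,9) (2,7) (3,3) (4,1) (5,6) (6,2) (7,5) (8,10) (9,8) (10,4)

Row 1: attacked by (7,5)→{5}; (9,8)→{8}. Safe: 1, 2, 3, 4, 6, 7, 9, 10. Place at column 9.
Row 2: attacked by (1,9)→{8,9,10}; (7,5)→{5,10}; (9,8)→{1,8}. Safe: 2, 3, 4, 6, 7. Place at column 7.
Row 3: attacked by (1,9)→{7,9}; (2,7)→{6,7,8}; (7,5)→{1,5,9}; (9,8)→{2,8}. Safe: 3, 4, 10. Place at column 3.
Row 4: attacked by (1,9)→{6,9}; (2,7)→{5,7,9}; (3,3)→{2,3,4}; (7,5)→{2,5,8}; (9,8)→{3,8}. Safe: 1, 10. Place at column 1.
Row 5: attacked by (1,9)→{5,9}; (2,7)→{4,7,10}; (3,3)→{1,3,5}; (4,1)→{1,2}; (7,5)→{3,5,7}; (9,8)→{4,8}. Safe: 6. Place at column 6.
Row 6: attacked by (1,9)→{4,9}; (2,7)→{3,7}; (3,3)→{3,6}; (4,1)→{1,3}; (5,6)→{5,6,7}; (7,5)→{4,5,6}; (9,8)→{5,8}. Safe: 2, 10. Place at column 2.
Row 8: attacked by (1,9)→{2,9}; (2,7)→{1,7}; (3,3)→{3,8}; (4,1)→{1,5}; (5,6)→{3,6,9}; (6,2)→{2,4}; (7,5)→{4,5,6}; (9,8)→{7,8,9}. Safe: 10. Place at column 10.
Row 10: attacked by (1,9)→{9}; (2,7)→{7}; (3,3)→{3,10}; (4,1)→{1,7}; (5,6)→{1,6}; (6,2)→{2,6}; (7,5)→{2,5,8}; (8,10)→{8,10}; (9,8)→{7,8,9}. Safe: 4. Place at column 4.
Columns [9, 7, 3, 1, 6, 2, 5, 10, 8, 4], r−c [-8, -5, 0, 3, -1, 4, 2, -2, 1, 6], r+c [10, 9, 6, 5, 11, 8, 12, 18, 17, 14] are all distinct, so no two queens attack.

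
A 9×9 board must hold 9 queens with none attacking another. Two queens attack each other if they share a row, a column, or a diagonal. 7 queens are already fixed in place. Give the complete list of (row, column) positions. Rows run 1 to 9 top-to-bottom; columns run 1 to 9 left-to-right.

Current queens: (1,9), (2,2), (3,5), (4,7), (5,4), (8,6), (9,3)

(1,9) (2,2) (3,5) (4,7) (5,4) (6,1) (7,8) (8,6) (9,3)

Row 6: attacked by (1,9)→{4,9}; (2,2)→{2,6}; (3,5)→{2,5,8}; (4,7)→{5,7,9}; (5,4)→{3,4,5}; (8,6)→{4,6,8}; (9,3)→{3,6}. Safe: 1. Place at column 1.
Row 7: attacked by (1,9)→{3,9}; (2,2)→{2,7}; (3,5)→{1,5,9}; (4,7)→{4,7}; (5,4)→{2,4,6}; (6,1)→{1,2}; (8,6)→{5,6,7}; (9,3)→{1,3,5}. Safe: 8. Place at column 8.
Columns [9, 2, 5, 7, 4, 1, 8, 6, 3], r−c [-8, 0, -2, -3, 1, 5, -1, 2, 6], r+c [10, 4, 8, 11, 9, 7, 15, 14, 12] are all distinct, so no two queens attack.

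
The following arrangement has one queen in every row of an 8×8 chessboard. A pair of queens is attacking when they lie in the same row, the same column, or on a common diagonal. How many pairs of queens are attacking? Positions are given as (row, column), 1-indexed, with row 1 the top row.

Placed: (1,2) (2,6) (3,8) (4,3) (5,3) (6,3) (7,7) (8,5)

Same column: (4,3)–(5,3) (column 3); (4,3)–(6,3) (column 3); (5,3)–(6,3) (column 3).
Same diagonal: (2,6)–(5,3) (|2−5| = |6−3| = 3); (6,3)–(8,5) (|6−8| = |3−5| = 2).
Total attacking pairs: 5.

5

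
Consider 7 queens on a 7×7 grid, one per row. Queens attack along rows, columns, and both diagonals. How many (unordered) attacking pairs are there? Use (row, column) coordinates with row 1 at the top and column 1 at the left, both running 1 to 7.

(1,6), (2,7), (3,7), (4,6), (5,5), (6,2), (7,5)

7

Same column: (1,6)–(4,6) (column 6); (2,7)–(3,7) (column 7); (5,5)–(7,5) (column 5).
Same diagonal: (1,6)–(2,7) (|1−2| = |6−7| = 1); (3,7)–(4,6) (|3−4| = |7−6| = 1); (3,7)–(5,5) (|3−5| = |7−5| = 2); (4,6)–(5,5) (|4−5| = |6−5| = 1).
Total attacking pairs: 7.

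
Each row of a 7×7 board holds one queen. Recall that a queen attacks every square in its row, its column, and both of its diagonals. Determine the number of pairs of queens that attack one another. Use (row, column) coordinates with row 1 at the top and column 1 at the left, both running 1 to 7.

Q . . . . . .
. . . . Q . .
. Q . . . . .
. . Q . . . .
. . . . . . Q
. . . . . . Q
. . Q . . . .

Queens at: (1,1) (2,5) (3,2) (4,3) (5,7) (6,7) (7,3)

4

Same column: (4,3)–(7,3) (column 3); (5,7)–(6,7) (column 7).
Same diagonal: (2,5)–(4,3) (|2−4| = |5−3| = 2); (3,2)–(4,3) (|3−4| = |2−3| = 1).
Total attacking pairs: 4.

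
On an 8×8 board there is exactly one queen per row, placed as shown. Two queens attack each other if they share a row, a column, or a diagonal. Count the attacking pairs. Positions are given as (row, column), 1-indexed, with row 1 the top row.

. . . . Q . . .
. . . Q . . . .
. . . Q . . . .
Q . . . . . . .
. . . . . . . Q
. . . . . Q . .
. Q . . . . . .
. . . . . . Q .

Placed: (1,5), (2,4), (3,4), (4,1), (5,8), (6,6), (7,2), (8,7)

2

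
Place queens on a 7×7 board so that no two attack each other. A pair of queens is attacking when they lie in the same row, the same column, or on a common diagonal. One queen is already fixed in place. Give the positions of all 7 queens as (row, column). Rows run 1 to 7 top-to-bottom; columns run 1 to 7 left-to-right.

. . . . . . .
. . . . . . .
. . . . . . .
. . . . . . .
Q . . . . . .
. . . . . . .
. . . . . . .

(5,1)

Row 1: attacked by (5,1)→{1,5}. Safe: 2, 3, 4, 6, 7. Place at column 6.
Row 2: attacked by (1,6)→{5,6,7}; (5,1)→{1,4}. Safe: 2, 3. Place at column 3.
Row 3: attacked by (1,6)→{4,6}; (2,3)→{2,3,4}; (5,1)→{1,3}. Safe: 5, 7. Place at column 7.
Row 4: attacked by (1,6)→{3,6}; (2,3)→{1,3,5}; (3,7)→{6,7}; (5,1)→{1,2}. Safe: 4. Place at column 4.
Row 6: attacked by (1,6)→{1,6}; (2,3)→{3,7}; (3,7)→{4,7}; (4,4)→{2,4,6}; (5,1)→{1,2}. Safe: 5. Place at column 5.
Row 7: attacked by (1,6)→{6}; (2,3)→{3}; (3,7)→{3,7}; (4,4)→{1,4,7}; (5,1)→{1,3}; (6,5)→{4,5,6}. Safe: 2. Place at column 2.
Columns [6, 3, 7, 4, 1, 5, 2], r−c [-5, -1, -4, 0, 4, 1, 5], r+c [7, 5, 10, 8, 6, 11, 9] are all distinct, so no two queens attack.

(1,6) (2,3) (3,7) (4,4) (5,1) (6,5) (7,2)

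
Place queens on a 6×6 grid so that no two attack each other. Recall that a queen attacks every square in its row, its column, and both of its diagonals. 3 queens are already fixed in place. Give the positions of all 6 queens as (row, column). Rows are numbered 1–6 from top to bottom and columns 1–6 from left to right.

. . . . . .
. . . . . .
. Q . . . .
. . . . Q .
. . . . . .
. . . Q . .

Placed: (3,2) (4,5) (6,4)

(1,3) (2,6) (3,2) (4,5) (5,1) (6,4)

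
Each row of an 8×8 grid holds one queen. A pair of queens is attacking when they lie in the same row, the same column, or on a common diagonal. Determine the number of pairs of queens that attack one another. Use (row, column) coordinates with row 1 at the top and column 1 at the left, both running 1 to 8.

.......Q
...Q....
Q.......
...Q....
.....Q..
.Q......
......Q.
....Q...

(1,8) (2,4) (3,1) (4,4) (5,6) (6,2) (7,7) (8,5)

Same column: (2,4)–(4,4) (column 4).
Same diagonal: (4,4)–(6,2) (|4−6| = |4−2| = 2); (4,4)–(7,7) (|4−7| = |4−7| = 3).
Total attacking pairs: 3.

3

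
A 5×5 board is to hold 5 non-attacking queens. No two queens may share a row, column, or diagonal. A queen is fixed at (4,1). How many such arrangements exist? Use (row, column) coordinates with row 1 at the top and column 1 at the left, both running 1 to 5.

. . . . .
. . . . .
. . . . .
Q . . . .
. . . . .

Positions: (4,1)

Branch on row 1: col 2 → 1; col 3 → 0; col 5 → 1.
Sum: 1 + 0 + 1 = 2.

2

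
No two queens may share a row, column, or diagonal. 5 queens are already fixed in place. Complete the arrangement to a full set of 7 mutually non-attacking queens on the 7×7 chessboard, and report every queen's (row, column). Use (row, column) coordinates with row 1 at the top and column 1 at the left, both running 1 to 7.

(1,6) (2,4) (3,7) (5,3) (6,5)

Row 4: attacked by (1,6)→{3,6}; (2,4)→{2,4,6}; (3,7)→{6,7}; (5,3)→{2,3,4}; (6,5)→{3,5,7}. Safe: 1. Place at column 1.
Row 7: attacked by (1,6)→{6}; (2,4)→{4}; (3,7)→{3,7}; (4,1)→{1,4}; (5,3)→{1,3,5}; (6,5)→{4,5,6}. Safe: 2. Place at column 2.
Columns [6, 4, 7, 1, 3, 5, 2], r−c [-5, -2, -4, 3, 2, 1, 5], r+c [7, 6, 10, 5, 8, 11, 9] are all distinct, so no two queens attack.

(1,6) (2,4) (3,7) (4,1) (5,3) (6,5) (7,2)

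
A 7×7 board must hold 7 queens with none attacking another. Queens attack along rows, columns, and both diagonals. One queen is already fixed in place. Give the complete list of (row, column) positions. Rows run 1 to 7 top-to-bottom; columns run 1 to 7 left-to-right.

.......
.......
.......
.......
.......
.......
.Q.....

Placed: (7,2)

Row 1: attacked by (7,2)→{2}. Safe: 1, 3, 4, 5, 6, 7. Place at column 6.
Row 2: attacked by (1,6)→{5,6,7}; (7,2)→{2,7}. Safe: 1, 3, 4. Place at column 3.
Row 3: attacked by (1,6)→{4,6}; (2,3)→{2,3,4}; (7,2)→{2,6}. Safe: 1, 5, 7. Place at column 7.
Row 4: attacked by (1,6)→{3,6}; (2,3)→{1,3,5}; (3,7)→{6,7}; (7,2)→{2,5}. Safe: 4. Place at column 4.
Row 5: attacked by (1,6)→{2,6}; (2,3)→{3,6}; (3,7)→{5,7}; (4,4)→{3,4,5}; (7,2)→{2,4}. Safe: 1. Place at column 1.
Row 6: attacked by (1,6)→{1,6}; (2,3)→{3,7}; (3,7)→{4,7}; (4,4)→{2,4,6}; (5,1)→{1,2}; (7,2)→{1,2,3}. Safe: 5. Place at column 5.
Columns [6, 3, 7, 4, 1, 5, 2], r−c [-5, -1, -4, 0, 4, 1, 5], r+c [7, 5, 10, 8, 6, 11, 9] are all distinct, so no two queens attack.

(1,6) (2,3) (3,7) (4,4) (5,1) (6,5) (7,2)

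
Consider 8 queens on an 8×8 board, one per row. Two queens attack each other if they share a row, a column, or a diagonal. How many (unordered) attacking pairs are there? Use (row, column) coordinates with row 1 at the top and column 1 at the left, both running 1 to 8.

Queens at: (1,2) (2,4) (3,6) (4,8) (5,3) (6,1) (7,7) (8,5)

0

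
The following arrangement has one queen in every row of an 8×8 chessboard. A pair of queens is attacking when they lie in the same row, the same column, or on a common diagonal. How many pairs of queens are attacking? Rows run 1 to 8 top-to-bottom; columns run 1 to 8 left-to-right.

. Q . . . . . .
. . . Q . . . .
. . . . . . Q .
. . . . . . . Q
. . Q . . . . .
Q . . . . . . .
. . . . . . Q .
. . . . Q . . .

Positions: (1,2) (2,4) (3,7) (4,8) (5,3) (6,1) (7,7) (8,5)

2

Same column: (3,7)–(7,7) (column 7).
Same diagonal: (3,7)–(4,8) (|3−4| = |7−8| = 1).
Total attacking pairs: 2.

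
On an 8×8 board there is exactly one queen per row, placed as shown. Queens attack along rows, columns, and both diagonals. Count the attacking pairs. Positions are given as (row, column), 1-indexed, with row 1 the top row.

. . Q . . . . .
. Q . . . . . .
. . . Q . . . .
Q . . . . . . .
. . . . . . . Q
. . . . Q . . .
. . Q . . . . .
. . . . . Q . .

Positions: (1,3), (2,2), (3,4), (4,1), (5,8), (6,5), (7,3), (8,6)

2

Same column: (1,3)–(7,3) (column 3).
Same diagonal: (1,3)–(2,2) (|1−2| = |3−2| = 1).
Total attacking pairs: 2.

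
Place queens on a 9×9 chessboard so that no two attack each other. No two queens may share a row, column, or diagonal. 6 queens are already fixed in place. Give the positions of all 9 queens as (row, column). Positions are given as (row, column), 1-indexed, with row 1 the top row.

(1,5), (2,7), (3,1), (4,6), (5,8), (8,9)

(1,5) (2,7) (3,1) (4,6) (5,8) (6,2) (7,4) (8,9) (9,3)

Row 6: attacked by (1,5)→{5}; (2,7)→{3,7}; (3,1)→{1,4}; (4,6)→{4,6,8}; (5,8)→{7,8,9}; (8,9)→{7,9}. Safe: 2. Place at column 2.
Row 7: attacked by (1,5)→{5}; (2,7)→{2,7}; (3,1)→{1,5}; (4,6)→{3,6,9}; (5,8)→{6,8}; (6,2)→{1,2,3}; (8,9)→{8,9}. Safe: 4. Place at column 4.
Row 9: attacked by (1,5)→{5}; (2,7)→{7}; (3,1)→{1,7}; (4,6)→{1,6}; (5,8)→{4,8}; (6,2)→{2,5}; (7,4)→{2,4,6}; (8,9)→{8,9}. Safe: 3. Place at column 3.
Columns [5, 7, 1, 6, 8, 2, 4, 9, 3], r−c [-4, -5, 2, -2, -3, 4, 3, -1, 6], r+c [6, 9, 4, 10, 13, 8, 11, 17, 12] are all distinct, so no two queens attack.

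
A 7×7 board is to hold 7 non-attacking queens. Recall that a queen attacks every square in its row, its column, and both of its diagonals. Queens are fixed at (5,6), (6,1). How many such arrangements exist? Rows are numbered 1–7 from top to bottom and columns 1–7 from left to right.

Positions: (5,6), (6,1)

Branch on row 1: col 3 → 1; col 4 → 1; col 5 → 1; col 7 → 0.
Sum: 1 + 1 + 1 + 0 = 3.

3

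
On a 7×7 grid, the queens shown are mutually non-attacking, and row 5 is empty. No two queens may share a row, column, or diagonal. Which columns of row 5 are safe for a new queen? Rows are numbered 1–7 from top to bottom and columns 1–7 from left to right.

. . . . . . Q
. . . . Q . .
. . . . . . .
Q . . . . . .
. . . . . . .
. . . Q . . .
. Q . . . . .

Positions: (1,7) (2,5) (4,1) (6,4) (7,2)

(1,7) attacks row 5 at column 7 and diagonals 3.
(2,5) attacks row 5 at column 5 and diagonals 2.
(4,1) attacks row 5 at column 1 and diagonals 2.
(6,4) attacks row 5 at column 4 and diagonals 3, 5.
(7,2) attacks row 5 at column 2 and diagonals 4.
Attacked columns: {1, 2, 3, 4, 5, 7}. Safe: {6}.

columns 6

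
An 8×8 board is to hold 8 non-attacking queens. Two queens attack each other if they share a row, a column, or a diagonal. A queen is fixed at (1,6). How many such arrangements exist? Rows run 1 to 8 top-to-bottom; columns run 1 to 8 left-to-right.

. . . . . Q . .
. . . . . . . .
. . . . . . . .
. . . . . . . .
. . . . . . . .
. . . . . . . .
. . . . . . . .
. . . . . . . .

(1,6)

16

Branch on row 2: col 1 → 1; col 2 → 2; col 3 → 8; col 4 → 4; col 8 → 1.
Sum: 1 + 2 + 8 + 4 + 1 = 16.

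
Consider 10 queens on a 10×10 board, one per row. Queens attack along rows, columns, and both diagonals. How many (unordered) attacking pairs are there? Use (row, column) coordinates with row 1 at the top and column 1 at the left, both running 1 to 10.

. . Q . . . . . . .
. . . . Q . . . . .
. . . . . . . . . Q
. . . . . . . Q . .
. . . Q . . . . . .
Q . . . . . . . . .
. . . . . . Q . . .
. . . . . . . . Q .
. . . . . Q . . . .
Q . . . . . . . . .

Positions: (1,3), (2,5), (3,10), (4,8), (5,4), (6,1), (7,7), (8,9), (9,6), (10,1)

Same column: (6,1)–(10,1) (column 1).
Same diagonal: (2,5)–(6,1) (|2−6| = |5−1| = 4).
Total attacking pairs: 2.

2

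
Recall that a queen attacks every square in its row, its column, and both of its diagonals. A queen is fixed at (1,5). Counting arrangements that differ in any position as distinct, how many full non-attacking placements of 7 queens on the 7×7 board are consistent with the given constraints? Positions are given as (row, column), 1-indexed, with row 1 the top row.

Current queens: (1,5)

Branch on row 2: col 1 → 2; col 2 → 1; col 3 → 1; col 7 → 2.
Sum: 2 + 1 + 1 + 2 = 6.

6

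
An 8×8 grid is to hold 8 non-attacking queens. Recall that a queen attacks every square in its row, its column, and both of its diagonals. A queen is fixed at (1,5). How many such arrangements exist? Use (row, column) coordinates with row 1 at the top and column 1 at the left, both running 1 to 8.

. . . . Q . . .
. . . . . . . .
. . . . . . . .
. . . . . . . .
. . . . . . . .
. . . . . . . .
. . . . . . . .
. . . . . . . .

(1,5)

Branch on row 2: col 1 → 3; col 2 → 4; col 3 → 3; col 7 → 6; col 8 → 2.
Sum: 3 + 4 + 3 + 6 + 2 = 18.

18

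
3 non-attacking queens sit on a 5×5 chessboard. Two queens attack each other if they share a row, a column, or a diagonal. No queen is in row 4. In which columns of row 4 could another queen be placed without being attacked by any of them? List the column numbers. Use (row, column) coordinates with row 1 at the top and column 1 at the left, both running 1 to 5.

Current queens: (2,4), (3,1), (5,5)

(2,4) attacks row 4 at column 4 and diagonals 2.
(3,1) attacks row 4 at column 1 and diagonals 2.
(5,5) attacks row 4 at column 5 and diagonals 4.
Attacked columns: {1, 2, 4, 5}. Safe: {3}.

columns 3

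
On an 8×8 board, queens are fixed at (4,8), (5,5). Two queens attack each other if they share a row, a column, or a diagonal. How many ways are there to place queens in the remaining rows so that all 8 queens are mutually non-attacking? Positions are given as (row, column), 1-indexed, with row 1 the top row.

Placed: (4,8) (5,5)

4

Branch on row 1: col 2 → 0; col 3 → 1; col 4 → 1; col 6 → 2; col 7 → 0.
Sum: 0 + 1 + 1 + 2 + 0 = 4.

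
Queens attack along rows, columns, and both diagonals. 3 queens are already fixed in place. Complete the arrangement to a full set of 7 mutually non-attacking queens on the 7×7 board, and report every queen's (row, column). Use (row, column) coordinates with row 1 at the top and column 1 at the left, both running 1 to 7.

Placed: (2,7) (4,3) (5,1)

Row 1: attacked by (2,7)→{6,7}; (4,3)→{3,6}; (5,1)→{1,5}. Safe: 2, 4. Place at column 2.
Row 3: attacked by (1,2)→{2,4}; (2,7)→{6,7}; (4,3)→{2,3,4}; (5,1)→{1,3}. Safe: 5. Place at column 5.
Row 6: attacked by (1,2)→{2,7}; (2,7)→{3,7}; (3,5)→{2,5}; (4,3)→{1,3,5}; (5,1)→{1,2}. Safe: 4, 6. Place at column 6.
Row 7: attacked by (1,2)→{2}; (2,7)→{2,7}; (3,5)→{1,5}; (4,3)→{3,6}; (5,1)→{1,3}; (6,6)→{5,6,7}. Safe: 4. Place at column 4.
Columns [2, 7, 5, 3, 1, 6, 4], r−c [-1, -5, -2, 1, 4, 0, 3], r+c [3, 9, 8, 7, 6, 12, 11] are all distinct, so no two queens attack.

(1,2) (2,7) (3,5) (4,3) (5,1) (6,6) (7,4)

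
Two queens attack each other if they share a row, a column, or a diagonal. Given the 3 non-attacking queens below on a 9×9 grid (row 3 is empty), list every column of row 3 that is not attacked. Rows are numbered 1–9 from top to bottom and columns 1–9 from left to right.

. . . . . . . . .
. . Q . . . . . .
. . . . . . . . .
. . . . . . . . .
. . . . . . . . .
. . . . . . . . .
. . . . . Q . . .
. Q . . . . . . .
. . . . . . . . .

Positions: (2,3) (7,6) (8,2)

(2,3) attacks row 3 at column 3 and diagonals 2, 4.
(7,6) attacks row 3 at column 6 and diagonals 2.
(8,2) attacks row 3 at column 2 and diagonals 7.
Attacked columns: {2, 3, 4, 6, 7}. Safe: {1, 5, 8, 9}.

columns 1, 5, 8, 9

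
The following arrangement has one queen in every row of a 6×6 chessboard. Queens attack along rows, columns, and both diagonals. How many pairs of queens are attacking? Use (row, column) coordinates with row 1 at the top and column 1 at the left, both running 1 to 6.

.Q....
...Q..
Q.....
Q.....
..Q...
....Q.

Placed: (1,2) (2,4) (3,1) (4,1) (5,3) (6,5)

2

Same column: (3,1)–(4,1) (column 1).
Same diagonal: (3,1)–(5,3) (|3−5| = |1−3| = 2).
Total attacking pairs: 2.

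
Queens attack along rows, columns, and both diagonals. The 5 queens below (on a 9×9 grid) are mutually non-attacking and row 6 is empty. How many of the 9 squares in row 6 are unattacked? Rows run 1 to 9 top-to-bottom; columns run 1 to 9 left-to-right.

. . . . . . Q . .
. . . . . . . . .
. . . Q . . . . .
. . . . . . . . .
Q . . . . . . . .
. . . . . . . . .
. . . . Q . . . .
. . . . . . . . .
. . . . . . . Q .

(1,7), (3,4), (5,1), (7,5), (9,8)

(1,7) attacks row 6 at column 7 and diagonals 2.
(3,4) attacks row 6 at column 4 and diagonals 1, 7.
(5,1) attacks row 6 at column 1 and diagonals 2.
(7,5) attacks row 6 at column 5 and diagonals 4, 6.
(9,8) attacks row 6 at column 8 and diagonals 5.
Attacked columns: {1, 2, 4, 5, 6, 7, 8}. Safe: {3, 9}.

2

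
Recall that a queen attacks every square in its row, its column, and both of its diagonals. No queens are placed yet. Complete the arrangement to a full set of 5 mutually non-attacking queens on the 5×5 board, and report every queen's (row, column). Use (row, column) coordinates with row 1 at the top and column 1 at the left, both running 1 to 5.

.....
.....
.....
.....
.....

Row 1: Safe: 1, 2, 3, 4, 5. Place at column 5.
Row 2: attacked by (1,5)→{4,5}. Safe: 1, 2, 3. Place at column 3.
Row 3: attacked by (1,5)→{3,5}; (2,3)→{2,3,4}. Safe: 1. Place at column 1.
Row 4: attacked by (1,5)→{2,5}; (2,3)→{1,3,5}; (3,1)→{1,2}. Safe: 4. Place at column 4.
Row 5: attacked by (1,5)→{1,5}; (2,3)→{3}; (3,1)→{1,3}; (4,4)→{3,4,5}. Safe: 2. Place at column 2.
Columns [5, 3, 1, 4, 2], r−c [-4, -1, 2, 0, 3], r+c [6, 5, 4, 8, 7] are all distinct, so no two queens attack.

(1,5) (2,3) (3,1) (4,4) (5,2)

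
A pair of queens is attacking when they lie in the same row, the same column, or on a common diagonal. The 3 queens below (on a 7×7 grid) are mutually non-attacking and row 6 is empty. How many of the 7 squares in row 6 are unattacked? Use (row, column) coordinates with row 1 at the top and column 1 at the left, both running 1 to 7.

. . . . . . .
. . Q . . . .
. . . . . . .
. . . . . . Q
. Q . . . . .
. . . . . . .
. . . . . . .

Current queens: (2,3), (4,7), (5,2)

(2,3) attacks row 6 at column 3 and diagonals 7.
(4,7) attacks row 6 at column 7 and diagonals 5.
(5,2) attacks row 6 at column 2 and diagonals 1, 3.
Attacked columns: {1, 2, 3, 5, 7}. Safe: {4, 6}.

2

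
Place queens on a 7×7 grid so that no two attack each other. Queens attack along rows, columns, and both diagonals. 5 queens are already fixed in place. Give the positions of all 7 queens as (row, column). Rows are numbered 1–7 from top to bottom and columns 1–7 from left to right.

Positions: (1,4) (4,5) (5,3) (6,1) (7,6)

(1,4) (2,2) (3,7) (4,5) (5,3) (6,1) (7,6)

Row 2: attacked by (1,4)→{3,4,5}; (4,5)→{3,5,7}; (5,3)→{3,6}; (6,1)→{1,5}; (7,6)→{1,6}. Safe: 2. Place at column 2.
Row 3: attacked by (1,4)→{2,4,6}; (2,2)→{1,2,3}; (4,5)→{4,5,6}; (5,3)→{1,3,5}; (6,1)→{1,4}; (7,6)→{2,6}. Safe: 7. Place at column 7.
Columns [4, 2, 7, 5, 3, 1, 6], r−c [-3, 0, -4, -1, 2, 5, 1], r+c [5, 4, 10, 9, 8, 7, 13] are all distinct, so no two queens attack.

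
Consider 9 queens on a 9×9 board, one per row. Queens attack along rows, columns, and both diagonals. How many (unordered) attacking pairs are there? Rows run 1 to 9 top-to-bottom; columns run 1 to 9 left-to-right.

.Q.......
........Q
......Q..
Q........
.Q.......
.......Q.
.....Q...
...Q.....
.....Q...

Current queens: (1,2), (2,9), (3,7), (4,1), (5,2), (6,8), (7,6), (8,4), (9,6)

Same column: (1,2)–(5,2) (column 2); (7,6)–(9,6) (column 6).
Same diagonal: (4,1)–(5,2) (|4−5| = |1−2| = 1); (4,1)–(9,6) (|4−9| = |1−6| = 5); (5,2)–(9,6) (|5−9| = |2−6| = 4).
Total attacking pairs: 5.

5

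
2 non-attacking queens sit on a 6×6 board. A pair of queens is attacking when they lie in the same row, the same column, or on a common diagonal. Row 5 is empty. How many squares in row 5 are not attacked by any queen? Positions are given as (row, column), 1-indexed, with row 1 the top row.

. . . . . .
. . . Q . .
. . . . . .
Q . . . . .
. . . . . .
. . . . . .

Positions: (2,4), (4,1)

3

(2,4) attacks row 5 at column 4 and diagonals 1.
(4,1) attacks row 5 at column 1 and diagonals 2.
Attacked columns: {1, 2, 4}. Safe: {3, 5, 6}.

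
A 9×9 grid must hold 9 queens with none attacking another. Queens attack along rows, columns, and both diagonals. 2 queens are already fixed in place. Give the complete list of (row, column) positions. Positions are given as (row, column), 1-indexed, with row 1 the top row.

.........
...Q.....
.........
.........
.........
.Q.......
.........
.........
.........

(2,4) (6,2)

Row 1: attacked by (2,4)→{3,4,5}; (6,2)→{2,7}. Safe: 1, 6, 8, 9. Place at column 1.
Row 3: attacked by (1,1)→{1,3}; (2,4)→{3,4,5}; (6,2)→{2,5}. Safe: 6, 7, 8, 9. Place at column 7.
Row 4: attacked by (1,1)→{1,4}; (2,4)→{2,4,6}; (3,7)→{6,7,8}; (6,2)→{2,4}. Safe: 3, 5, 9. Place at column 3.
Row 5: attacked by (1,1)→{1,5}; (2,4)→{1,4,7}; (3,7)→{5,7,9}; (4,3)→{2,3,4}; (6,2)→{1,2,3}. Safe: 6, 8. Place at column 8.
Row 7: attacked by (1,1)→{1,7}; (2,4)→{4,9}; (3,7)→{3,7}; (4,3)→{3,6}; (5,8)→{6,8}; (6,2)→{1,2,3}. Safe: 5. Place at column 5.
Row 8: attacked by (1,1)→{1,8}; (2,4)→{4}; (3,7)→{2,7}; (4,3)→{3,7}; (5,8)→{5,8}; (6,2)→{2,4}; (7,5)→{4,5,6}. Safe: 9. Place at column 9.
Row 9: attacked by (1,1)→{1,9}; (2,4)→{4}; (3,7)→{1,7}; (4,3)→{3,8}; (5,8)→{4,8}; (6,2)→{2,5}; (7,5)→{3,5,7}; (8,9)→{8,9}. Safe: 6. Place at column 6.
Columns [1, 4, 7, 3, 8, 2, 5, 9, 6], r−c [0, -2, -4, 1, -3, 4, 2, -1, 3], r+c [2, 6, 10, 7, 13, 8, 12, 17, 15] are all distinct, so no two queens attack.

(1,1) (2,4) (3,7) (4,3) (5,8) (6,2) (7,5) (8,9) (9,6)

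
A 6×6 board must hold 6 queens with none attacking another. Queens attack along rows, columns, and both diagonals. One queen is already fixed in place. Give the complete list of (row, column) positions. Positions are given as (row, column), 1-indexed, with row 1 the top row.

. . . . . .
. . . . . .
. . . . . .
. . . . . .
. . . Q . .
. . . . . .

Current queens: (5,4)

(1,5) (2,3) (3,1) (4,6) (5,4) (6,2)

Row 1: attacked by (5,4)→{4}. Safe: 1, 2, 3, 5, 6. Place at column 5.
Row 2: attacked by (1,5)→{4,5,6}; (5,4)→{1,4}. Safe: 2, 3. Place at column 3.
Row 3: attacked by (1,5)→{3,5}; (2,3)→{2,3,4}; (5,4)→{2,4,6}. Safe: 1. Place at column 1.
Row 4: attacked by (1,5)→{2,5}; (2,3)→{1,3,5}; (3,1)→{1,2}; (5,4)→{3,4,5}. Safe: 6. Place at column 6.
Row 6: attacked by (1,5)→{5}; (2,3)→{3}; (3,1)→{1,4}; (4,6)→{4,6}; (5,4)→{3,4,5}. Safe: 2. Place at column 2.
Columns [5, 3, 1, 6, 4, 2], r−c [-4, -1, 2, -2, 1, 4], r+c [6, 5, 4, 10, 9, 8] are all distinct, so no two queens attack.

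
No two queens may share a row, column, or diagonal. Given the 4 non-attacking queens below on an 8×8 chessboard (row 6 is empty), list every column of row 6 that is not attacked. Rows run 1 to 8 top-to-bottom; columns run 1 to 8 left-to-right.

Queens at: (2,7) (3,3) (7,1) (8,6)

(2,7) attacks row 6 at column 7 and diagonals 3.
(3,3) attacks row 6 at column 3 and diagonals 6.
(7,1) attacks row 6 at column 1 and diagonals 2.
(8,6) attacks row 6 at column 6 and diagonals 4, 8.
Attacked columns: {1, 2, 3, 4, 6, 7, 8}. Safe: {5}.

columns 5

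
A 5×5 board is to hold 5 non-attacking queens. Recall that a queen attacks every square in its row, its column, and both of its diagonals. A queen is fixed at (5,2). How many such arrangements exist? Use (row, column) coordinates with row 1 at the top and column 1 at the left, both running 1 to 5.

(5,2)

Branch on row 1: col 1 → 0; col 3 → 0; col 4 → 1; col 5 → 1.
Sum: 0 + 0 + 1 + 1 = 2.

2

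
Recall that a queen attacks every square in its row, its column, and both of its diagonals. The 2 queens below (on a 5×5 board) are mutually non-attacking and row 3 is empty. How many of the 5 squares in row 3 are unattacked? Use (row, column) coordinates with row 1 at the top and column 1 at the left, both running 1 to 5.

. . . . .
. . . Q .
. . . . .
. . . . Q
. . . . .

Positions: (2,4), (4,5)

2

(2,4) attacks row 3 at column 4 and diagonals 3, 5.
(4,5) attacks row 3 at column 5 and diagonals 4.
Attacked columns: {3, 4, 5}. Safe: {1, 2}.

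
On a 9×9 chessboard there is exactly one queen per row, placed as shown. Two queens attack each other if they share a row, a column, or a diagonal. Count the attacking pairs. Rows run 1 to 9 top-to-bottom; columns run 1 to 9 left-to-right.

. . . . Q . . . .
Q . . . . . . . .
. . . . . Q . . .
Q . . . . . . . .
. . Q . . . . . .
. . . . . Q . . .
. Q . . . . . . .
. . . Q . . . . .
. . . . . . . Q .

5

Same column: (2,1)–(4,1) (column 1); (3,6)–(6,6) (column 6).
Same diagonal: (2,1)–(9,8) (|2−9| = |1−8| = 7); (3,6)–(7,2) (|3−7| = |6−2| = 4); (6,6)–(8,4) (|6−8| = |6−4| = 2).
Total attacking pairs: 5.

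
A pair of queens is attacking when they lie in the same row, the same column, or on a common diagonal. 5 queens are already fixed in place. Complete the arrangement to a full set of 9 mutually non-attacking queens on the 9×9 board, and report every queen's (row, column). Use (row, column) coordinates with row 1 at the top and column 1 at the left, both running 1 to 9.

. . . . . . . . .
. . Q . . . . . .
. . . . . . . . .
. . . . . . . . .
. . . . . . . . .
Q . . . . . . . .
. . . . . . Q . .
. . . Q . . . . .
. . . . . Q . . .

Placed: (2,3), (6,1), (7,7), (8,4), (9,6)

(1,9) (2,3) (3,5) (4,2) (5,8) (6,1) (7,7) (8,4) (9,6)

Row 1: attacked by (2,3)→{2,3,4}; (6,1)→{1,6}; (7,7)→{1,7}; (8,4)→{4}; (9,6)→{6}. Safe: 5, 8, 9. Place at column 9.
Row 3: attacked by (1,9)→{7,9}; (2,3)→{2,3,4}; (6,1)→{1,4}; (7,7)→{3,7}; (8,4)→{4,9}; (9,6)→{6}. Safe: 5, 8. Place at column 5.
Row 4: attacked by (1,9)→{6,9}; (2,3)→{1,3,5}; (3,5)→{4,5,6}; (6,1)→{1,3}; (7,7)→{4,7}; (8,4)→{4,8}; (9,6)→{1,6}. Safe: 2. Place at column 2.
Row 5: attacked by (1,9)→{5,9}; (2,3)→{3,6}; (3,5)→{3,5,7}; (4,2)→{1,2,3}; (6,1)→{1,2}; (7,7)→{5,7,9}; (8,4)→{1,4,7}; (9,6)→{2,6}. Safe: 8. Place at column 8.
Columns [9, 3, 5, 2, 8, 1, 7, 4, 6], r−c [-8, -1, -2, 2, -3, 5, 0, 4, 3], r+c [10, 5, 8, 6, 13, 7, 14, 12, 15] are all distinct, so no two queens attack.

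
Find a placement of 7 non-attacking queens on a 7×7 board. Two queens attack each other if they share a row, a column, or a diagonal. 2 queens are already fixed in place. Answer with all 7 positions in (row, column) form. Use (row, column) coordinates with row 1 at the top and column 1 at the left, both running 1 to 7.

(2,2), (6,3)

(1,7) (2,2) (3,4) (4,6) (5,1) (6,3) (7,5)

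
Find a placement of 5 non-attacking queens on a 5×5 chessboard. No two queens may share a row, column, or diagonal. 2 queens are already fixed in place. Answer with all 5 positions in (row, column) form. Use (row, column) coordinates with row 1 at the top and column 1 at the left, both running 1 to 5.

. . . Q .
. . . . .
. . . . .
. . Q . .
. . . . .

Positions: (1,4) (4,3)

(1,4) (2,2) (3,5) (4,3) (5,1)

Row 2: attacked by (1,4)→{3,4,5}; (4,3)→{1,3,5}. Safe: 2. Place at column 2.
Row 3: attacked by (1,4)→{2,4}; (2,2)→{1,2,3}; (4,3)→{2,3,4}. Safe: 5. Place at column 5.
Row 5: attacked by (1,4)→{4}; (2,2)→{2,5}; (3,5)→{3,5}; (4,3)→{2,3,4}. Safe: 1. Place at column 1.
Columns [4, 2, 5, 3, 1], r−c [-3, 0, -2, 1, 4], r+c [5, 4, 8, 7, 6] are all distinct, so no two queens attack.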